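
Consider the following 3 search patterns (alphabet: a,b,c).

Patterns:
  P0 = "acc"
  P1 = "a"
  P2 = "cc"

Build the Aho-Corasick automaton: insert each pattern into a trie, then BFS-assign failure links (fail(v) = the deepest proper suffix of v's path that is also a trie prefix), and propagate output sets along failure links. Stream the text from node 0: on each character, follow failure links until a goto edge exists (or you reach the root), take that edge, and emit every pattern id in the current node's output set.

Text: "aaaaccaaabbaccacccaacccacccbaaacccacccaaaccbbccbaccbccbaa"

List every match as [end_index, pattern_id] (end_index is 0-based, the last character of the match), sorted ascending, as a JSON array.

Build automaton:
Trie (insert patterns):
  n0 'ε': a→1 c→4
  n1 'a': c→2  [P1 ends]
  n2 'ac': c→3
  n3 'acc': ·  [P0 ends]
  n4 'c': c→5
  n5 'cc': ·  [P2 ends]

BFS fail/out derivation:
  n1('a'): parent n0 fail=0; on 'a' 0 → fail=0;  out {1}∪∅={1}
  n4('c'): parent n0 fail=0; on 'c' 0 → fail=0;  out ∅∪∅=∅
  n2('ac'): parent n1 fail=0; on 'c' 0 → fail=4;  out ∅∪∅=∅
  n5('cc'): parent n4 fail=0; on 'c' 0 → fail=4;  out {2}∪∅={2}
  n3('acc'): parent n2 fail=4; on 'c' 4 → fail=5;  out {0}∪{2}={0,2}

Run:
pos 0 'a': at 1  emit P1@[0:0]
pos 1 'a': at 1 (via fail)  emit P1@[1:1]
pos 2 'a': at 1 (via fail)  emit P1@[2:2]
pos 3 'a': at 1 (via fail)  emit P1@[3:3]
pos 4 'c': at 2
pos 5 'c': at 3  emit P0@[3:5],P2@[4:5]
pos 6 'a': at 1 (via fail)  emit P1@[6:6]
pos 7 'a': at 1 (via fail)  emit P1@[7:7]
pos 8 'a': at 1 (via fail)  emit P1@[8:8]
pos 9 'b': at 0 (via fail)
pos 10 'b': at 0
pos 11 'a': at 1  emit P1@[11:11]
pos 12 'c': at 2
pos 13 'c': at 3  emit P0@[11:13],P2@[12:13]
pos 14 'a': at 1 (via fail)  emit P1@[14:14]
pos 15 'c': at 2
pos 16 'c': at 3  emit P0@[14:16],P2@[15:16]
pos 17 'c': at 5 (via fail)  emit P2@[16:17]
pos 18 'a': at 1 (via fail)  emit P1@[18:18]
pos 19 'a': at 1 (via fail)  emit P1@[19:19]
pos 20 'c': at 2
pos 21 'c': at 3  emit P0@[19:21],P2@[20:21]
pos 22 'c': at 5 (via fail)  emit P2@[21:22]
pos 23 'a': at 1 (via fail)  emit P1@[23:23]
pos 24 'c': at 2
pos 25 'c': at 3  emit P0@[23:25],P2@[24:25]
pos 26 'c': at 5 (via fail)  emit P2@[25:26]
pos 27 'b': at 0 (via fail)
pos 28 'a': at 1  emit P1@[28:28]
pos 29 'a': at 1 (via fail)  emit P1@[29:29]
pos 30 'a': at 1 (via fail)  emit P1@[30:30]
pos 31 'c': at 2
pos 32 'c': at 3  emit P0@[30:32],P2@[31:32]
pos 33 'c': at 5 (via fail)  emit P2@[32:33]
pos 34 'a': at 1 (via fail)  emit P1@[34:34]
pos 35 'c': at 2
pos 36 'c': at 3  emit P0@[34:36],P2@[35:36]
pos 37 'c': at 5 (via fail)  emit P2@[36:37]
pos 38 'a': at 1 (via fail)  emit P1@[38:38]
pos 39 'a': at 1 (via fail)  emit P1@[39:39]
pos 40 'a': at 1 (via fail)  emit P1@[40:40]
pos 41 'c': at 2
pos 42 'c': at 3  emit P0@[40:42],P2@[41:42]
pos 43 'b': at 0 (via fail)
pos 44 'b': at 0
pos 45 'c': at 4
pos 46 'c': at 5  emit P2@[45:46]
pos 47 'b': at 0 (via fail)
pos 48 'a': at 1  emit P1@[48:48]
pos 49 'c': at 2
pos 50 'c': at 3  emit P0@[48:50],P2@[49:50]
pos 51 'b': at 0 (via fail)
pos 52 'c': at 4
pos 53 'c': at 5  emit P2@[52:53]
pos 54 'b': at 0 (via fail)
pos 55 'a': at 1  emit P1@[55:55]
pos 56 'a': at 1 (via fail)  emit P1@[56:56]

All matches (sorted): [[0,1],[1,1],[2,1],[3,1],[5,0],[5,2],[6,1],[7,1],[8,1],[11,1],[13,0],[13,2],[14,1],[16,0],[16,2],[17,2],[18,1],[19,1],[21,0],[21,2],[22,2],[23,1],[25,0],[25,2],[26,2],[28,1],[29,1],[30,1],[32,0],[32,2],[33,2],[34,1],[36,0],[36,2],[37,2],[38,1],[39,1],[40,1],[42,0],[42,2],[46,2],[48,1],[50,0],[50,2],[53,2],[55,1],[56,1]]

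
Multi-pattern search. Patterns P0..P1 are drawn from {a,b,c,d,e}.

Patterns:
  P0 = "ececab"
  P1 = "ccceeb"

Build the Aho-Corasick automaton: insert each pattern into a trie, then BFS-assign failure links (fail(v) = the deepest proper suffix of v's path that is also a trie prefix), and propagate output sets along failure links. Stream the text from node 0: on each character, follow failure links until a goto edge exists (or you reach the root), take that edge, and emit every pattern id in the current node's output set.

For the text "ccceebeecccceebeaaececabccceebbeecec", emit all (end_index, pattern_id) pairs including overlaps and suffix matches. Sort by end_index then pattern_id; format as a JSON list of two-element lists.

Build:
Trie (insert patterns):
  n0 'ε': c→7 e→1
  n1 'e': c→2
  n2 'ec': e→3
  n3 'ece': c→4
  n4 'ecec': a→5
  n5 'ececa': b→6
  n6 'ececab': ·  ←P0
  n7 'c': c→8
  n8 'cc': c→9
  n9 'ccc': e→10
  n10 'ccce': e→11
  n11 'cccee': b→12
  n12 'ccceeb': ·  ←P1

BFS fail/out derivation:
  fail(1) 'e': from fail(0)=0 chase 'e': 0 ⇒ 0;  out=∅∪out(0)=∅
  fail(7) 'c': from fail(0)=0 chase 'c': 0 ⇒ 0;  out=∅∪out(0)=∅
  fail(2) 'ec': from fail(1)=0 chase 'c': 0 ⇒ 7;  out=∅∪out(7)=∅
  fail(8) 'cc': from fail(7)=0 chase 'c': 0 ⇒ 7;  out=∅∪out(7)=∅
  fail(3) 'ece': from fail(2)=7 chase 'e': 7→0 ⇒ 1;  out=∅∪out(1)=∅
  fail(9) 'ccc': from fail(8)=7 chase 'c': 7 ⇒ 8;  out=∅∪out(8)=∅
  fail(4) 'ecec': from fail(3)=1 chase 'c': 1 ⇒ 2;  out=∅∪out(2)=∅
  fail(10) 'ccce': from fail(9)=8 chase 'e': 8→7→0 ⇒ 1;  out=∅∪out(1)=∅
  fail(5) 'ececa': from fail(4)=2 chase 'a': 2→7→0 ⇒ 0;  out=∅∪out(0)=∅
  fail(11) 'cccee': from fail(10)=1 chase 'e': 1→0 ⇒ 1;  out=∅∪out(1)=∅
  fail(6) 'ececab': from fail(5)=0 chase 'b': 0 ⇒ 0;  out={0}∪out(0)={0}
  fail(12) 'ccceeb': from fail(11)=1 chase 'b': 1→0 ⇒ 0;  out={1}∪out(0)={1}

Run:
pos 0 'c': at 7
pos 1 'c': at 8
pos 2 'c': at 9
pos 3 'e': at 10
pos 4 'e': at 11
pos 5 'b': at 12  → match P1@[0:5]
pos 6 'e': at 1 (via fail)
pos 7 'e': at 1 (via fail)
pos 8 'c': at 2
pos 9 'c': at 8 (via fail)
pos 10 'c': at 9
pos 11 'c': at 9 (via fail)
pos 12 'e': at 10
pos 13 'e': at 11
pos 14 'b': at 12  → match P1@[9:14]
pos 15 'e': at 1 (via fail)
pos 16 'a': at 0 (via fail)
pos 17 'a': at 0
pos 18 'e': at 1
pos 19 'c': at 2
pos 20 'e': at 3
pos 21 'c': at 4
pos 22 'a': at 5
pos 23 'b': at 6  → match P0@[18:23]
pos 24 'c': at 7 (via fail)
pos 25 'c': at 8
pos 26 'c': at 9
pos 27 'e': at 10
pos 28 'e': at 11
pos 29 'b': at 12  → match P1@[24:29]
pos 30 'b': at 0 (via fail)
pos 31 'e': at 1
pos 32 'e': at 1 (via fail)
pos 33 'c': at 2
pos 34 'e': at 3
pos 35 'c': at 4

All matches (sorted): [[5,1],[14,1],[23,0],[29,1]]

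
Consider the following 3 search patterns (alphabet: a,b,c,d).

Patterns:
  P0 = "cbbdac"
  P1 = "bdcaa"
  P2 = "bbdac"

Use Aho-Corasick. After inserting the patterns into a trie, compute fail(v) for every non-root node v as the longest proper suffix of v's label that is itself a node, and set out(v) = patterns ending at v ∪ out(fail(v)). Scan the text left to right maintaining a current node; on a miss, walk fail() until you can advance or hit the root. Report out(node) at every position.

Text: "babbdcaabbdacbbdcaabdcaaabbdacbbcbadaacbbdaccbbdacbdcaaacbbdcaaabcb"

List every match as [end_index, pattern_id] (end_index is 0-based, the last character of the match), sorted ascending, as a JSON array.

Build automaton:
Trie (insert patterns):
  n0 'ε': b→7 c→1
  n1 'c': b→2
  n2 'cb': b→3
  n3 'cbb': d→4
  n4 'cbbd': a→5
  n5 'cbbda': c→6
  n6 'cbbdac': ·  ←P0
  n7 'b': b→12 d→8
  n8 'bd': c→9
  n9 'bdc': a→10
  n10 'bdca': a→11
  n11 'bdcaa': ·  ←P1
  n12 'bb': d→13
  n13 'bbd': a→14
  n14 'bbda': c→15
  n15 'bbdac': ·  ←P2

Failure links (BFS by depth):
  n1('c'): parent n0 fail=0; on 'c' 0 → fail=0;  out ∅∪∅=∅
  n7('b'): parent n0 fail=0; on 'b' 0 → fail=0;  out ∅∪∅=∅
  n2('cb'): parent n1 fail=0; on 'b' 0 → fail=7;  out ∅∪∅=∅
  n8('bd'): parent n7 fail=0; on 'd' 0 → fail=0;  out ∅∪∅=∅
  n12('bb'): parent n7 fail=0; on 'b' 0 → fail=7;  out ∅∪∅=∅
  n3('cbb'): parent n2 fail=7; on 'b' 7 → fail=12;  out ∅∪∅=∅
  n9('bdc'): parent n8 fail=0; on 'c' 0 → fail=1;  out ∅∪∅=∅
  n13('bbd'): parent n12 fail=7; on 'd' 7 → fail=8;  out ∅∪∅=∅
  n4('cbbd'): parent n3 fail=12; on 'd' 12 → fail=13;  out ∅∪∅=∅
  n10('bdca'): parent n9 fail=1; on 'a' 1→0 → fail=0;  out ∅∪∅=∅
  n14('bbda'): parent n13 fail=8; on 'a' 8→0 → fail=0;  out ∅∪∅=∅
  n5('cbbda'): parent n4 fail=13; on 'a' 13 → fail=14;  out ∅∪∅=∅
  n11('bdcaa'): parent n10 fail=0; on 'a' 0 → fail=0;  out {1}∪∅={1}
  n15('bbdac'): parent n14 fail=0; on 'c' 0 → fail=1;  out {2}∪∅={2}
  n6('cbbdac'): parent n5 fail=14; on 'c' 14 → fail=15;  out {0}∪{2}={0,2}

Run:
i=0 'b': node 0→7
i=1 'a': node 7→0 (via fail)
i=2 'b': node 0→7
i=3 'b': node 7→12
i=4 'd': node 12→13
i=5 'c': node 13→9 (via fail)
i=6 'a': node 9→10
i=7 'a': node 10→11  emit P1@[3:7]
i=8 'b': node 11→7 (via fail)
i=9 'b': node 7→12
i=10 'd': node 12→13
i=11 'a': node 13→14
i=12 'c': node 14→15  emit P2@[8:12]
i=13 'b': node 15→2 (via fail)
i=14 'b': node 2→3
i=15 'd': node 3→4
i=16 'c': node 4→9 (via fail)
i=17 'a': node 9→10
i=18 'a': node 10→11  emit P1@[14:18]
i=19 'b': node 11→7 (via fail)
i=20 'd': node 7→8
i=21 'c': node 8→9
i=22 'a': node 9→10
i=23 'a': node 10→11  emit P1@[19:23]
i=24 'a': node 11→0 (via fail)
i=25 'b': node 0→7
i=26 'b': node 7→12
i=27 'd': node 12→13
i=28 'a': node 13→14
i=29 'c': node 14→15  emit P2@[25:29]
i=30 'b': node 15→2 (via fail)
i=31 'b': node 2→3
i=32 'c': node 3→1 (via fail)
i=33 'b': node 1→2
i=34 'a': node 2→0 (via fail)
i=35 'd': node 0→0
i=36 'a': node 0→0
i=37 'a': node 0→0
i=38 'c': node 0→1
i=39 'b': node 1→2
i=40 'b': node 2→3
i=41 'd': node 3→4
i=42 'a': node 4→5
i=43 'c': node 5→6  emit P0@[38:43],P2@[39:43]
i=44 'c': node 6→1 (via fail)
i=45 'b': node 1→2
i=46 'b': node 2→3
i=47 'd': node 3→4
i=48 'a': node 4→5
i=49 'c': node 5→6  emit P0@[44:49],P2@[45:49]
i=50 'b': node 6→2 (via fail)
i=51 'd': node 2→8 (via fail)
i=52 'c': node 8→9
i=53 'a': node 9→10
i=54 'a': node 10→11  emit P1@[50:54]
i=55 'a': node 11→0 (via fail)
i=56 'c': node 0→1
i=57 'b': node 1→2
i=58 'b': node 2→3
i=59 'd': node 3→4
i=60 'c': node 4→9 (via fail)
i=61 'a': node 9→10
i=62 'a': node 10→11  emit P1@[58:62]
i=63 'a': node 11→0 (via fail)
i=64 'b': node 0→7
i=65 'c': node 7→1 (via fail)
i=66 'b': node 1→2

Result: [[7,1],[12,2],[18,1],[23,1],[29,2],[43,0],[43,2],[49,0],[49,2],[54,1],[62,1]]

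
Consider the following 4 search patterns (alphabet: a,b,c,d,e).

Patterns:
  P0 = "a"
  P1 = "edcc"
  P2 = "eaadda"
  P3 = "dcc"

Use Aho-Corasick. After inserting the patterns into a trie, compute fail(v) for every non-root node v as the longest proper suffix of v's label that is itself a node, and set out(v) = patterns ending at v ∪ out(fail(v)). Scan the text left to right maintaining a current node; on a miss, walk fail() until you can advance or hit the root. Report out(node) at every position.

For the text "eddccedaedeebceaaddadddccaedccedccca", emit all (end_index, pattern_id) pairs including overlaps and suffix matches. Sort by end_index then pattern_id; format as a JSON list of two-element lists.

Build:
Trie (insert patterns):
  n0 'ε': a→1 d→11 e→2
  n1 'a': ·  [P0 ends]
  n2 'e': a→6 d→3
  n3 'ed': c→4
  n4 'edc': c→5
  n5 'edcc': ·  [P1 ends]
  n6 'ea': a→7
  n7 'eaa': d→8
  n8 'eaad': d→9
  n9 'eaadd': a→10
  n10 'eaadda': ·  [P2 ends]
  n11 'd': c→12
  n12 'dc': c→13
  n13 'dcc': ·  [P3 ends]

BFS fail/out derivation:
  n1('a'): parent n0 fail=0; on 'a' 0 → fail=0;  out {0}∪∅={0}
  n2('e'): parent n0 fail=0; on 'e' 0 → fail=0;  out ∅∪∅=∅
  n11('d'): parent n0 fail=0; on 'd' 0 → fail=0;  out ∅∪∅=∅
  n3('ed'): parent n2 fail=0; on 'd' 0 → fail=11;  out ∅∪∅=∅
  n6('ea'): parent n2 fail=0; on 'a' 0 → fail=1;  out ∅∪{0}={0}
  n12('dc'): parent n11 fail=0; on 'c' 0 → fail=0;  out ∅∪∅=∅
  n4('edc'): parent n3 fail=11; on 'c' 11 → fail=12;  out ∅∪∅=∅
  n7('eaa'): parent n6 fail=1; on 'a' 1→0 → fail=1;  out ∅∪{0}={0}
  n13('dcc'): parent n12 fail=0; on 'c' 0 → fail=0;  out {3}∪∅={3}
  n5('edcc'): parent n4 fail=12; on 'c' 12 → fail=13;  out {1}∪{3}={1,3}
  n8('eaad'): parent n7 fail=1; on 'd' 1→0 → fail=11;  out ∅∪∅=∅
  n9('eaadd'): parent n8 fail=11; on 'd' 11→0 → fail=11;  out ∅∪∅=∅
  n10('eaadda'): parent n9 fail=11; on 'a' 11→0 → fail=1;  out {2}∪{0}={0,2}

Scan:
pos 0 'e': at 2
pos 1 'd': at 3
pos 2 'd': at 11 ·f
pos 3 'c': at 12
pos 4 'c': at 13  → match P3@[2:4]
pos 5 'e': at 2 ·f
pos 6 'd': at 3
pos 7 'a': at 1 ·f  → match P0@[7:7]
pos 8 'e': at 2 ·f
pos 9 'd': at 3
pos 10 'e': at 2 ·f
pos 11 'e': at 2 ·f
pos 12 'b': at 0 ·f
pos 13 'c': at 0
pos 14 'e': at 2
pos 15 'a': at 6  → match P0@[15:15]
pos 16 'a': at 7  → match P0@[16:16]
pos 17 'd': at 8
pos 18 'd': at 9
pos 19 'a': at 10  → match P0@[19:19],P2@[14:19]
pos 20 'd': at 11 ·f
pos 21 'd': at 11 ·f
pos 22 'd': at 11 ·f
pos 23 'c': at 12
pos 24 'c': at 13  → match P3@[22:24]
pos 25 'a': at 1 ·f  → match P0@[25:25]
pos 26 'e': at 2 ·f
pos 27 'd': at 3
pos 28 'c': at 4
pos 29 'c': at 5  → match P1@[26:29],P3@[27:29]
pos 30 'e': at 2 ·f
pos 31 'd': at 3
pos 32 'c': at 4
pos 33 'c': at 5  → match P1@[30:33],P3@[31:33]
pos 34 'c': at 0 ·f
pos 35 'a': at 1  → match P0@[35:35]

Result: [[4,3],[7,0],[15,0],[16,0],[19,0],[19,2],[24,3],[25,0],[29,1],[29,3],[33,1],[33,3],[35,0]]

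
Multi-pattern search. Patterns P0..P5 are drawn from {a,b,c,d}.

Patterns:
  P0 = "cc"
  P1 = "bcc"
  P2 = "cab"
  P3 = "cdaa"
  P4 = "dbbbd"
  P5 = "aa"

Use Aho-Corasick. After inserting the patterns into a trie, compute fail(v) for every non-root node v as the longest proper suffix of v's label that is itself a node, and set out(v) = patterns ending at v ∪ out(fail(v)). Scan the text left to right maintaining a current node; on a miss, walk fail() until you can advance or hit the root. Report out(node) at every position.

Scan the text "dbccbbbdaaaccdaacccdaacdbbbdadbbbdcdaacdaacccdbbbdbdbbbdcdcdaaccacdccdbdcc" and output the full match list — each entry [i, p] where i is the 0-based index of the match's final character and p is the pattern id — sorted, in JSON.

Construct AC machine:
Trie nodes:
  0='ε' goto a→16 b→3 c→1 d→11
  1='c' goto a→6 c→2 d→8
  2='cc' goto ·  ←P0
  3='b' goto c→4
  4='bc' goto c→5
  5='bcc' goto ·  ←P1
  6='ca' goto b→7
  7='cab' goto ·  ←P2
  8='cd' goto a→9
  9='cda' goto a→10
  10='cdaa' goto ·  ←P3
  11='d' goto b→12
  12='db' goto b→13
  13='dbb' goto b→14
  14='dbbb' goto d→15
  15='dbbbd' goto ·  ←P4
  16='a' goto a→17
  17='aa' goto ·  ←P5

BFS fail/out derivation:
  n1('c'): parent n0 fail=0; on 'c' 0 → fail=0;  out ∅∪∅=∅
  n3('b'): parent n0 fail=0; on 'b' 0 → fail=0;  out ∅∪∅=∅
  n11('d'): parent n0 fail=0; on 'd' 0 → fail=0;  out ∅∪∅=∅
  n16('a'): parent n0 fail=0; on 'a' 0 → fail=0;  out ∅∪∅=∅
  n2('cc'): parent n1 fail=0; on 'c' 0 → fail=1;  out {0}∪∅={0}
  n4('bc'): parent n3 fail=0; on 'c' 0 → fail=1;  out ∅∪∅=∅
  n6('ca'): parent n1 fail=0; on 'a' 0 → fail=16;  out ∅∪∅=∅
  n8('cd'): parent n1 fail=0; on 'd' 0 → fail=11;  out ∅∪∅=∅
  n12('db'): parent n11 fail=0; on 'b' 0 → fail=3;  out ∅∪∅=∅
  n17('aa'): parent n16 fail=0; on 'a' 0 → fail=16;  out {5}∪∅={5}
  n5('bcc'): parent n4 fail=1; on 'c' 1 → fail=2;  out {1}∪{0}={0,1}
  n7('cab'): parent n6 fail=16; on 'b' 16→0 → fail=3;  out {2}∪∅={2}
  n9('cda'): parent n8 fail=11; on 'a' 11→0 → fail=16;  out ∅∪∅=∅
  n13('dbb'): parent n12 fail=3; on 'b' 3→0 → fail=3;  out ∅∪∅=∅
  n10('cdaa'): parent n9 fail=16; on 'a' 16 → fail=17;  out {3}∪{5}={3,5}
  n14('dbbb'): parent n13 fail=3; on 'b' 3→0 → fail=3;  out ∅∪∅=∅
  n15('dbbbd'): parent n14 fail=3; on 'd' 3→0 → fail=11;  out {4}∪∅={4}

Text stream:
pos 0 'd': at 11
pos 1 'b': at 12
pos 2 'c': at 4 ·f
pos 3 'c': at 5  → match P0@[2:3],P1@[1:3]
pos 4 'b': at 3 ·f
pos 5 'b': at 3 ·f
pos 6 'b': at 3 ·f
pos 7 'd': at 11 ·f
pos 8 'a': at 16 ·f
pos 9 'a': at 17  → match P5@[8:9]
pos 10 'a': at 17 ·f  → match P5@[9:10]
pos 11 'c': at 1 ·f
pos 12 'c': at 2  → match P0@[11:12]
pos 13 'd': at 8 ·f
pos 14 'a': at 9
pos 15 'a': at 10  → match P3@[12:15],P5@[14:15]
pos 16 'c': at 1 ·f
pos 17 'c': at 2  → match P0@[16:17]
pos 18 'c': at 2 ·f  → match P0@[17:18]
pos 19 'd': at 8 ·f
pos 20 'a': at 9
pos 21 'a': at 10  → match P3@[18:21],P5@[20:21]
pos 22 'c': at 1 ·f
pos 23 'd': at 8
pos 24 'b': at 12 ·f
pos 25 'b': at 13
pos 26 'b': at 14
pos 27 'd': at 15  → match P4@[23:27]
pos 28 'a': at 16 ·f
pos 29 'd': at 11 ·f
pos 30 'b': at 12
pos 31 'b': at 13
pos 32 'b': at 14
pos 33 'd': at 15  → match P4@[29:33]
pos 34 'c': at 1 ·f
pos 35 'd': at 8
pos 36 'a': at 9
pos 37 'a': at 10  → match P3@[34:37],P5@[36:37]
pos 38 'c': at 1 ·f
pos 39 'd': at 8
pos 40 'a': at 9
pos 41 'a': at 10  → match P3@[38:41],P5@[40:41]
pos 42 'c': at 1 ·f
pos 43 'c': at 2  → match P0@[42:43]
pos 44 'c': at 2 ·f  → match P0@[43:44]
pos 45 'd': at 8 ·f
pos 46 'b': at 12 ·f
pos 47 'b': at 13
pos 48 'b': at 14
pos 49 'd': at 15  → match P4@[45:49]
pos 50 'b': at 12 ·f
pos 51 'd': at 11 ·f
pos 52 'b': at 12
pos 53 'b': at 13
pos 54 'b': at 14
pos 55 'd': at 15  → match P4@[51:55]
pos 56 'c': at 1 ·f
pos 57 'd': at 8
pos 58 'c': at 1 ·f
pos 59 'd': at 8
pos 60 'a': at 9
pos 61 'a': at 10  → match P3@[58:61],P5@[60:61]
pos 62 'c': at 1 ·f
pos 63 'c': at 2  → match P0@[62:63]
pos 64 'a': at 6 ·f
pos 65 'c': at 1 ·f
pos 66 'd': at 8
pos 67 'c': at 1 ·f
pos 68 'c': at 2  → match P0@[67:68]
pos 69 'd': at 8 ·f
pos 70 'b': at 12 ·f
pos 71 'd': at 11 ·f
pos 72 'c': at 1 ·f
pos 73 'c': at 2  → match P0@[72:73]

Matches: [[3,0],[3,1],[9,5],[10,5],[12,0],[15,3],[15,5],[17,0],[18,0],[21,3],[21,5],[27,4],[33,4],[37,3],[37,5],[41,3],[41,5],[43,0],[44,0],[49,4],[55,4],[61,3],[61,5],[63,0],[68,0],[73,0]]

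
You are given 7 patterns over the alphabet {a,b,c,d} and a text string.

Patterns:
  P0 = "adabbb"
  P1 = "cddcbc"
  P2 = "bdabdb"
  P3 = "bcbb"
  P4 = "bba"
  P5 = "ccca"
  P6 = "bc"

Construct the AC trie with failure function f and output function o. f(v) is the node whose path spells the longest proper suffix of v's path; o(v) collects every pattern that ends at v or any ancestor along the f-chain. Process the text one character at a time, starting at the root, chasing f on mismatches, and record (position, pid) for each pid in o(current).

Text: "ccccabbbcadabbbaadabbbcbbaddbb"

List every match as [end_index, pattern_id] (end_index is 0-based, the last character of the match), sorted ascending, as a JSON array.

Construct AC machine:
Trie nodes:
  0='ε' goto a→1 b→13 c→7
  1='a' goto d→2
  2='ad' goto a→3
  3='ada' goto b→4
  4='adab' goto b→5
  5='adabb' goto b→6
  6='adabbb' goto ·  ←P0
  7='c' goto c→24 d→8
  8='cd' goto d→9
  9='cdd' goto c→10
  10='cddc' goto b→11
  11='cddcb' goto c→12
  12='cddcbc' goto ·  ←P1
  13='b' goto b→22 c→19 d→14
  14='bd' goto a→15
  15='bda' goto b→16
  16='bdab' goto d→17
  17='bdabd' goto b→18
  18='bdabdb' goto ·  ←P2
  19='bc' goto b→20  ←P6
  20='bcb' goto b→21
  21='bcbb' goto ·  ←P3
  22='bb' goto a→23
  23='bba' goto ·  ←P4
  24='cc' goto c→25
  25='ccc' goto a→26
  26='ccca' goto ·  ←P5

BFS fail/out derivation:
  fail(1) 'a': from fail(0)=0 chase 'a': 0 ⇒ 0;  out=∅∪out(0)=∅
  fail(7) 'c': from fail(0)=0 chase 'c': 0 ⇒ 0;  out=∅∪out(0)=∅
  fail(13) 'b': from fail(0)=0 chase 'b': 0 ⇒ 0;  out=∅∪out(0)=∅
  fail(2) 'ad': from fail(1)=0 chase 'd': 0 ⇒ 0;  out=∅∪out(0)=∅
  fail(8) 'cd': from fail(7)=0 chase 'd': 0 ⇒ 0;  out=∅∪out(0)=∅
  fail(14) 'bd': from fail(13)=0 chase 'd': 0 ⇒ 0;  out=∅∪out(0)=∅
  fail(19) 'bc': from fail(13)=0 chase 'c': 0 ⇒ 7;  out={6}∪out(7)={6}
  fail(22) 'bb': from fail(13)=0 chase 'b': 0 ⇒ 13;  out=∅∪out(13)=∅
  fail(24) 'cc': from fail(7)=0 chase 'c': 0 ⇒ 7;  out=∅∪out(7)=∅
  fail(3) 'ada': from fail(2)=0 chase 'a': 0 ⇒ 1;  out=∅∪out(1)=∅
  fail(9) 'cdd': from fail(8)=0 chase 'd': 0 ⇒ 0;  out=∅∪out(0)=∅
  fail(15) 'bda': from fail(14)=0 chase 'a': 0 ⇒ 1;  out=∅∪out(1)=∅
  fail(20) 'bcb': from fail(19)=7 chase 'b': 7→0 ⇒ 13;  out=∅∪out(13)=∅
  fail(23) 'bba': from fail(22)=13 chase 'a': 13→0 ⇒ 1;  out={4}∪out(1)={4}
  fail(25) 'ccc': from fail(24)=7 chase 'c': 7 ⇒ 24;  out=∅∪out(24)=∅
  fail(4) 'adab': from fail(3)=1 chase 'b': 1→0 ⇒ 13;  out=∅∪out(13)=∅
  fail(10) 'cddc': from fail(9)=0 chase 'c': 0 ⇒ 7;  out=∅∪out(7)=∅
  fail(16) 'bdab': from fail(15)=1 chase 'b': 1→0 ⇒ 13;  out=∅∪out(13)=∅
  fail(21) 'bcbb': from fail(20)=13 chase 'b': 13 ⇒ 22;  out={3}∪out(22)={3}
  fail(26) 'ccca': from fail(25)=24 chase 'a': 24→7→0 ⇒ 1;  out={5}∪out(1)={5}
  fail(5) 'adabb': from fail(4)=13 chase 'b': 13 ⇒ 22;  out=∅∪out(22)=∅
  fail(11) 'cddcb': from fail(10)=7 chase 'b': 7→0 ⇒ 13;  out=∅∪out(13)=∅
  fail(17) 'bdabd': from fail(16)=13 chase 'd': 13 ⇒ 14;  out=∅∪out(14)=∅
  fail(6) 'adabbb': from fail(5)=22 chase 'b': 22→13 ⇒ 22;  out={0}∪out(22)={0}
  fail(12) 'cddcbc': from fail(11)=13 chase 'c': 13 ⇒ 19;  out={1}∪out(19)={1,6}
  fail(18) 'bdabdb': from fail(17)=14 chase 'b': 14→0 ⇒ 13;  out={2}∪out(13)={2}

Text stream:
pos 0 'c': at 7
pos 1 'c': at 24
pos 2 'c': at 25
pos 3 'c': at 25 (fail-walked)
pos 4 'a': at 26  ** P5@[1:4]
pos 5 'b': at 13 (fail-walked)
pos 6 'b': at 22
pos 7 'b': at 22 (fail-walked)
pos 8 'c': at 19 (fail-walked)  ** P6@[7:8]
pos 9 'a': at 1 (fail-walked)
pos 10 'd': at 2
pos 11 'a': at 3
pos 12 'b': at 4
pos 13 'b': at 5
pos 14 'b': at 6  ** P0@[9:14]
pos 15 'a': at 23 (fail-walked)  ** P4@[13:15]
pos 16 'a': at 1 (fail-walked)
pos 17 'd': at 2
pos 18 'a': at 3
pos 19 'b': at 4
pos 20 'b': at 5
pos 21 'b': at 6  ** P0@[16:21]
pos 22 'c': at 19 (fail-walked)  ** P6@[21:22]
pos 23 'b': at 20
pos 24 'b': at 21  ** P3@[21:24]
pos 25 'a': at 23 (fail-walked)  ** P4@[23:25]
pos 26 'd': at 2 (fail-walked)
pos 27 'd': at 0 (fail-walked)
pos 28 'b': at 13
pos 29 'b': at 22

Matches: [[4,5],[8,6],[14,0],[15,4],[21,0],[22,6],[24,3],[25,4]]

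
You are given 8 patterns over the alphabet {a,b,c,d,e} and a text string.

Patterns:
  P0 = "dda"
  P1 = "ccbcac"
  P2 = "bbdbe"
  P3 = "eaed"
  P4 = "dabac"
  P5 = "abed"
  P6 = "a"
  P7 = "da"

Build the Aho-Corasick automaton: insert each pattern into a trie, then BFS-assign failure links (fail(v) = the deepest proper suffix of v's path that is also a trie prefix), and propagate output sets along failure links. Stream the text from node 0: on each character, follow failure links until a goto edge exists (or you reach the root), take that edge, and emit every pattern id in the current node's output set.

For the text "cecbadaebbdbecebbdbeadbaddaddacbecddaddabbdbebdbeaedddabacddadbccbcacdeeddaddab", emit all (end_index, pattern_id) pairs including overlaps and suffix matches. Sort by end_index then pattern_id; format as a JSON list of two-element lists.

Construct AC machine:
Trie nodes:
  0='ε' goto a→23 b→10 c→4 d→1 e→15
  1='d' goto a→19 d→2
  2='dd' goto a→3
  3='dda' goto ·  ←P0
  4='c' goto c→5
  5='cc' goto b→6
  6='ccb' goto c→7
  7='ccbc' goto a→8
  8='ccbca' goto c→9
  9='ccbcac' goto ·  ←P1
  10='b' goto b→11
  11='bb' goto d→12
  12='bbd' goto b→13
  13='bbdb' goto e→14
  14='bbdbe' goto ·  ←P2
  15='e' goto a→16
  16='ea' goto e→17
  17='eae' goto d→18
  18='eaed' goto ·  ←P3
  19='da' goto b→20  ←P7
  20='dab' goto a→21
  21='daba' goto c→22
  22='dabac' goto ·  ←P4
  23='a' goto b→24  ←P6
  24='ab' goto e→25
  25='abe' goto d→26
  26='abed' goto ·  ←P5

BFS fail/out derivation:
  n1('d'): parent n0 fail=0; on 'd' 0 → fail=0;  out ∅∪∅=∅
  n4('c'): parent n0 fail=0; on 'c' 0 → fail=0;  out ∅∪∅=∅
  n10('b'): parent n0 fail=0; on 'b' 0 → fail=0;  out ∅∪∅=∅
  n15('e'): parent n0 fail=0; on 'e' 0 → fail=0;  out ∅∪∅=∅
  n23('a'): parent n0 fail=0; on 'a' 0 → fail=0;  out {6}∪∅={6}
  n2('dd'): parent n1 fail=0; on 'd' 0 → fail=1;  out ∅∪∅=∅
  n5('cc'): parent n4 fail=0; on 'c' 0 → fail=4;  out ∅∪∅=∅
  n11('bb'): parent n10 fail=0; on 'b' 0 → fail=10;  out ∅∪∅=∅
  n16('ea'): parent n15 fail=0; on 'a' 0 → fail=23;  out ∅∪{6}={6}
  n19('da'): parent n1 fail=0; on 'a' 0 → fail=23;  out {7}∪{6}={6,7}
  n24('ab'): parent n23 fail=0; on 'b' 0 → fail=10;  out ∅∪∅=∅
  n3('dda'): parent n2 fail=1; on 'a' 1 → fail=19;  out {0}∪{6,7}={0,6,7}
  n6('ccb'): parent n5 fail=4; on 'b' 4→0 → fail=10;  out ∅∪∅=∅
  n12('bbd'): parent n11 fail=10; on 'd' 10→0 → fail=1;  out ∅∪∅=∅
  n17('eae'): parent n16 fail=23; on 'e' 23→0 → fail=15;  out ∅∪∅=∅
  n20('dab'): parent n19 fail=23; on 'b' 23 → fail=24;  out ∅∪∅=∅
  n25('abe'): parent n24 fail=10; on 'e' 10→0 → fail=15;  out ∅∪∅=∅
  n7('ccbc'): parent n6 fail=10; on 'c' 10→0 → fail=4;  out ∅∪∅=∅
  n13('bbdb'): parent n12 fail=1; on 'b' 1→0 → fail=10;  out ∅∪∅=∅
  n18('eaed'): parent n17 fail=15; on 'd' 15→0 → fail=1;  out {3}∪∅={3}
  n21('daba'): parent n20 fail=24; on 'a' 24→10→0 → fail=23;  out ∅∪{6}={6}
  n26('abed'): parent n25 fail=15; on 'd' 15→0 → fail=1;  out {5}∪∅={5}
  n8('ccbca'): parent n7 fail=4; on 'a' 4→0 → fail=23;  out ∅∪{6}={6}
  n14('bbdbe'): parent n13 fail=10; on 'e' 10→0 → fail=15;  out {2}∪∅={2}
  n22('dabac'): parent n21 fail=23; on 'c' 23→0 → fail=4;  out {4}∪∅={4}
  n9('ccbcac'): parent n8 fail=23; on 'c' 23→0 → fail=4;  out {1}∪∅={1}

Run:
i=0 'c': node 0→4
i=1 'e': node 4→15 ·f
i=2 'c': node 15→4 ·f
i=3 'b': node 4→10 ·f
i=4 'a': node 10→23 ·f  ** P6@[4:4]
i=5 'd': node 23→1 ·f
i=6 'a': node 1→19  ** P6@[6:6],P7@[5:6]
i=7 'e': node 19→15 ·f
i=8 'b': node 15→10 ·f
i=9 'b': node 10→11
i=10 'd': node 11→12
i=11 'b': node 12→13
i=12 'e': node 13→14  ** P2@[8:12]
i=13 'c': node 14→4 ·f
i=14 'e': node 4→15 ·f
i=15 'b': node 15→10 ·f
i=16 'b': node 10→11
i=17 'd': node 11→12
i=18 'b': node 12→13
i=19 'e': node 13→14  ** P2@[15:19]
i=20 'a': node 14→16 ·f  ** P6@[20:20]
i=21 'd': node 16→1 ·f
i=22 'b': node 1→10 ·f
i=23 'a': node 10→23 ·f  ** P6@[23:23]
i=24 'd': node 23→1 ·f
i=25 'd': node 1→2
i=26 'a': node 2→3  ** P0@[24:26],P6@[26:26],P7@[25:26]
i=27 'd': node 3→1 ·f
i=28 'd': node 1→2
i=29 'a': node 2→3  ** P0@[27:29],P6@[29:29],P7@[28:29]
i=30 'c': node 3→4 ·f
i=31 'b': node 4→10 ·f
i=32 'e': node 10→15 ·f
i=33 'c': node 15→4 ·f
i=34 'd': node 4→1 ·f
i=35 'd': node 1→2
i=36 'a': node 2→3  ** P0@[34:36],P6@[36:36],P7@[35:36]
i=37 'd': node 3→1 ·f
i=38 'd': node 1→2
i=39 'a': node 2→3  ** P0@[37:39],P6@[39:39],P7@[38:39]
i=40 'b': node 3→20 ·f
i=41 'b': node 20→11 ·f
i=42 'd': node 11→12
i=43 'b': node 12→13
i=44 'e': node 13→14  ** P2@[40:44]
i=45 'b': node 14→10 ·f
i=46 'd': node 10→1 ·f
i=47 'b': node 1→10 ·f
i=48 'e': node 10→15 ·f
i=49 'a': node 15→16  ** P6@[49:49]
i=50 'e': node 16→17
i=51 'd': node 17→18  ** P3@[48:51]
i=52 'd': node 18→2 ·f
i=53 'd': node 2→2 ·f
i=54 'a': node 2→3  ** P0@[52:54],P6@[54:54],P7@[53:54]
i=55 'b': node 3→20 ·f
i=56 'a': node 20→21  ** P6@[56:56]
i=57 'c': node 21→22  ** P4@[53:57]
i=58 'd': node 22→1 ·f
i=59 'd': node 1→2
i=60 'a': node 2→3  ** P0@[58:60],P6@[60:60],P7@[59:60]
i=61 'd': node 3→1 ·f
i=62 'b': node 1→10 ·f
i=63 'c': node 10→4 ·f
i=64 'c': node 4→5
i=65 'b': node 5→6
i=66 'c': node 6→7
i=67 'a': node 7→8  ** P6@[67:67]
i=68 'c': node 8→9  ** P1@[63:68]
i=69 'd': node 9→1 ·f
i=70 'e': node 1→15 ·f
i=71 'e': node 15→15 ·f
i=72 'd': node 15→1 ·f
i=73 'd': node 1→2
i=74 'a': node 2→3  ** P0@[72:74],P6@[74:74],P7@[73:74]
i=75 'd': node 3→1 ·f
i=76 'd': node 1→2
i=77 'a': node 2→3  ** P0@[75:77],P6@[77:77],P7@[76:77]
i=78 'b': node 3→20 ·f

Matches: [[4,6],[6,6],[6,7],[12,2],[19,2],[20,6],[23,6],[26,0],[26,6],[26,7],[29,0],[29,6],[29,7],[36,0],[36,6],[36,7],[39,0],[39,6],[39,7],[44,2],[49,6],[51,3],[54,0],[54,6],[54,7],[56,6],[57,4],[60,0],[60,6],[60,7],[67,6],[68,1],[74,0],[74,6],[74,7],[77,0],[77,6],[77,7]]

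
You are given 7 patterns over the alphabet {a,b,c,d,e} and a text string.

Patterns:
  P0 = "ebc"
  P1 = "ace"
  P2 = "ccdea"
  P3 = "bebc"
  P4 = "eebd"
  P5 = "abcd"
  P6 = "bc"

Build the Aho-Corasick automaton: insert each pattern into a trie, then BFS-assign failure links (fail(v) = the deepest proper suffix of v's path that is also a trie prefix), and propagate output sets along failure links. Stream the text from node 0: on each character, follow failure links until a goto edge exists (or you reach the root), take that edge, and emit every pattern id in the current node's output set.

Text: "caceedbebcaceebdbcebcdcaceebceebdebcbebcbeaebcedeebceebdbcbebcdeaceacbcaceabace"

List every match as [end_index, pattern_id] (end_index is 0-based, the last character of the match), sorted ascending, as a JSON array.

Construct AC machine:
Trie nodes:
  0='ε' goto a→4 b→12 c→7 e→1
  1='e' goto b→2 e→16
  2='eb' goto c→3
  3='ebc' goto ·  [P0 ends]
  4='a' goto b→19 c→5
  5='ac' goto e→6
  6='ace' goto ·  [P1 ends]
  7='c' goto c→8
  8='cc' goto d→9
  9='ccd' goto e→10
  10='ccde' goto a→11
  11='ccdea' goto ·  [P2 ends]
  12='b' goto c→22 e→13
  13='be' goto b→14
  14='beb' goto c→15
  15='bebc' goto ·  [P3 ends]
  16='ee' goto b→17
  17='eeb' goto d→18
  18='eebd' goto ·  [P4 ends]
  19='ab' goto c→20
  20='abc' goto d→21
  21='abcd' goto ·  [P5 ends]
  22='bc' goto ·  [P6 ends]

BFS fail/out derivation:
  fail(1) 'e': from fail(0)=0 chase 'e': 0 ⇒ 0;  out=∅∪out(0)=∅
  fail(4) 'a': from fail(0)=0 chase 'a': 0 ⇒ 0;  out=∅∪out(0)=∅
  fail(7) 'c': from fail(0)=0 chase 'c': 0 ⇒ 0;  out=∅∪out(0)=∅
  fail(12) 'b': from fail(0)=0 chase 'b': 0 ⇒ 0;  out=∅∪out(0)=∅
  fail(2) 'eb': from fail(1)=0 chase 'b': 0 ⇒ 12;  out=∅∪out(12)=∅
  fail(5) 'ac': from fail(4)=0 chase 'c': 0 ⇒ 7;  out=∅∪out(7)=∅
  fail(8) 'cc': from fail(7)=0 chase 'c': 0 ⇒ 7;  out=∅∪out(7)=∅
  fail(13) 'be': from fail(12)=0 chase 'e': 0 ⇒ 1;  out=∅∪out(1)=∅
  fail(16) 'ee': from fail(1)=0 chase 'e': 0 ⇒ 1;  out=∅∪out(1)=∅
  fail(19) 'ab': from fail(4)=0 chase 'b': 0 ⇒ 12;  out=∅∪out(12)=∅
  fail(22) 'bc': from fail(12)=0 chase 'c': 0 ⇒ 7;  out={6}∪out(7)={6}
  fail(3) 'ebc': from fail(2)=12 chase 'c': 12 ⇒ 22;  out={0}∪out(22)={0,6}
  fail(6) 'ace': from fail(5)=7 chase 'e': 7→0 ⇒ 1;  out={1}∪out(1)={1}
  fail(9) 'ccd': from fail(8)=7 chase 'd': 7→0 ⇒ 0;  out=∅∪out(0)=∅
  fail(14) 'beb': from fail(13)=1 chase 'b': 1 ⇒ 2;  out=∅∪out(2)=∅
  fail(17) 'eeb': from fail(16)=1 chase 'b': 1 ⇒ 2;  out=∅∪out(2)=∅
  fail(20) 'abc': from fail(19)=12 chase 'c': 12 ⇒ 22;  out=∅∪out(22)={6}
  fail(10) 'ccde': from fail(9)=0 chase 'e': 0 ⇒ 1;  out=∅∪out(1)=∅
  fail(15) 'bebc': from fail(14)=2 chase 'c': 2 ⇒ 3;  out={3}∪out(3)={0,3,6}
  fail(18) 'eebd': from fail(17)=2 chase 'd': 2→12→0 ⇒ 0;  out={4}∪out(0)={4}
  fail(21) 'abcd': from fail(20)=22 chase 'd': 22→7→0 ⇒ 0;  out={5}∪out(0)={5}
  fail(11) 'ccdea': from fail(10)=1 chase 'a': 1→0 ⇒ 4;  out={2}∪out(4)={2}

Scan:
i=0 'c': node 0→7
i=1 'a': node 7→4 ·f
i=2 'c': node 4→5
i=3 'e': node 5→6  ** P1@[1:3]
i=4 'e': node 6→16 ·f
i=5 'd': node 16→0 ·f
i=6 'b': node 0→12
i=7 'e': node 12→13
i=8 'b': node 13→14
i=9 'c': node 14→15  ** P0@[7:9],P3@[6:9],P6@[8:9]
i=10 'a': node 15→4 ·f
i=11 'c': node 4→5
i=12 'e': node 5→6  ** P1@[10:12]
i=13 'e': node 6→16 ·f
i=14 'b': node 16→17
i=15 'd': node 17→18  ** P4@[12:15]
i=16 'b': node 18→12 ·f
i=17 'c': node 12→22  ** P6@[16:17]
i=18 'e': node 22→1 ·f
i=19 'b': node 1→2
i=20 'c': node 2→3  ** P0@[18:20],P6@[19:20]
i=21 'd': node 3→0 ·f
i=22 'c': node 0→7
i=23 'a': node 7→4 ·f
i=24 'c': node 4→5
i=25 'e': node 5→6  ** P1@[23:25]
i=26 'e': node 6→16 ·f
i=27 'b': node 16→17
i=28 'c': node 17→3 ·f  ** P0@[26:28],P6@[27:28]
i=29 'e': node 3→1 ·f
i=30 'e': node 1→16
i=31 'b': node 16→17
i=32 'd': node 17→18  ** P4@[29:32]
i=33 'e': node 18→1 ·f
i=34 'b': node 1→2
i=35 'c': node 2→3  ** P0@[33:35],P6@[34:35]
i=36 'b': node 3→12 ·f
i=37 'e': node 12→13
i=38 'b': node 13→14
i=39 'c': node 14→15  ** P0@[37:39],P3@[36:39],P6@[38:39]
i=40 'b': node 15→12 ·f
i=41 'e': node 12→13
i=42 'a': node 13→4 ·f
i=43 'e': node 4→1 ·f
i=44 'b': node 1→2
i=45 'c': node 2→3  ** P0@[43:45],P6@[44:45]
i=46 'e': node 3→1 ·f
i=47 'd': node 1→0 ·f
i=48 'e': node 0→1
i=49 'e': node 1→16
i=50 'b': node 16→17
i=51 'c': node 17→3 ·f  ** P0@[49:51],P6@[50:51]
i=52 'e': node 3→1 ·f
i=53 'e': node 1→16
i=54 'b': node 16→17
i=55 'd': node 17→18  ** P4@[52:55]
i=56 'b': node 18→12 ·f
i=57 'c': node 12→22  ** P6@[56:57]
i=58 'b': node 22→12 ·f
i=59 'e': node 12→13
i=60 'b': node 13→14
i=61 'c': node 14→15  ** P0@[59:61],P3@[58:61],P6@[60:61]
i=62 'd': node 15→0 ·f
i=63 'e': node 0→1
i=64 'a': node 1→4 ·f
i=65 'c': node 4→5
i=66 'e': node 5→6  ** P1@[64:66]
i=67 'a': node 6→4 ·f
i=68 'c': node 4→5
i=69 'b': node 5→12 ·f
i=70 'c': node 12→22  ** P6@[69:70]
i=71 'a': node 22→4 ·f
i=72 'c': node 4→5
i=73 'e': node 5→6  ** P1@[71:73]
i=74 'a': node 6→4 ·f
i=75 'b': node 4→19
i=76 'a': node 19→4 ·f
i=77 'c': node 4→5
i=78 'e': node 5→6  ** P1@[76:78]

Matches: [[3,1],[9,0],[9,3],[9,6],[12,1],[15,4],[17,6],[20,0],[20,6],[25,1],[28,0],[28,6],[32,4],[35,0],[35,6],[39,0],[39,3],[39,6],[45,0],[45,6],[51,0],[51,6],[55,4],[57,6],[61,0],[61,3],[61,6],[66,1],[70,6],[73,1],[78,1]]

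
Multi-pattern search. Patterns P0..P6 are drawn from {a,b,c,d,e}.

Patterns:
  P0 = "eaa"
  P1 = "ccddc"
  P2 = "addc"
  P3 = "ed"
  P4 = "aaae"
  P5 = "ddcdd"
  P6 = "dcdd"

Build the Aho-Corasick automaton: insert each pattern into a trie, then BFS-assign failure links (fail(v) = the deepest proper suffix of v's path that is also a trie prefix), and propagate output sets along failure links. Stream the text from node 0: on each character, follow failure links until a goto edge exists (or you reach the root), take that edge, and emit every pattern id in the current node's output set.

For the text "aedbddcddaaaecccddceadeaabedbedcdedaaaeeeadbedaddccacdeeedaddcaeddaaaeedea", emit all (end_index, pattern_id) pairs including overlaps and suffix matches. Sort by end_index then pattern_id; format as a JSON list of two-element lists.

Construct AC machine:
Trie (insert patterns):
  0='ε' goto a→9 c→4 d→17 e→1
  1='e' goto a→2 d→13
  2='ea' goto a→3
  3='eaa' goto ·  ←P0
  4='c' goto c→5
  5='cc' goto d→6
  6='ccd' goto d→7
  7='ccdd' goto c→8
  8='ccddc' goto ·  ←P1
  9='a' goto a→14 d→10
  10='ad' goto d→11
  11='add' goto c→12
  12='addc' goto ·  ←P2
  13='ed' goto ·  ←P3
  14='aa' goto a→15
  15='aaa' goto e→16
  16='aaae' goto ·  ←P4
  17='d' goto c→22 d→18
  18='dd' goto c→19
  19='ddc' goto d→20
  20='ddcd' goto d→21
  21='ddcdd' goto ·  ←P5
  22='dc' goto d→23
  23='dcd' goto d→24
  24='dcdd' goto ·  ←P6

BFS fail/out derivation:
  n1('e'): parent n0 fail=0; on 'e' 0 → fail=0;  out ∅∪∅=∅
  n4('c'): parent n0 fail=0; on 'c' 0 → fail=0;  out ∅∪∅=∅
  n9('a'): parent n0 fail=0; on 'a' 0 → fail=0;  out ∅∪∅=∅
  n17('d'): parent n0 fail=0; on 'd' 0 → fail=0;  out ∅∪∅=∅
  n2('ea'): parent n1 fail=0; on 'a' 0 → fail=9;  out ∅∪∅=∅
  n5('cc'): parent n4 fail=0; on 'c' 0 → fail=4;  out ∅∪∅=∅
  n10('ad'): parent n9 fail=0; on 'd' 0 → fail=17;  out ∅∪∅=∅
  n13('ed'): parent n1 fail=0; on 'd' 0 → fail=17;  out {3}∪∅={3}
  n14('aa'): parent n9 fail=0; on 'a' 0 → fail=9;  out ∅∪∅=∅
  n18('dd'): parent n17 fail=0; on 'd' 0 → fail=17;  out ∅∪∅=∅
  n22('dc'): parent n17 fail=0; on 'c' 0 → fail=4;  out ∅∪∅=∅
  n3('eaa'): parent n2 fail=9; on 'a' 9 → fail=14;  out {0}∪∅={0}
  n6('ccd'): parent n5 fail=4; on 'd' 4→0 → fail=17;  out ∅∪∅=∅
  n11('add'): parent n10 fail=17; on 'd' 17 → fail=18;  out ∅∪∅=∅
  n15('aaa'): parent n14 fail=9; on 'a' 9 → fail=14;  out ∅∪∅=∅
  n19('ddc'): parent n18 fail=17; on 'c' 17 → fail=22;  out ∅∪∅=∅
  n23('dcd'): parent n22 fail=4; on 'd' 4→0 → fail=17;  out ∅∪∅=∅
  n7('ccdd'): parent n6 fail=17; on 'd' 17 → fail=18;  out ∅∪∅=∅
  n12('addc'): parent n11 fail=18; on 'c' 18 → fail=19;  out {2}∪∅={2}
  n16('aaae'): parent n15 fail=14; on 'e' 14→9→0 → fail=1;  out {4}∪∅={4}
  n20('ddcd'): parent n19 fail=22; on 'd' 22 → fail=23;  out ∅∪∅=∅
  n24('dcdd'): parent n23 fail=17; on 'd' 17 → fail=18;  out {6}∪∅={6}
  n8('ccddc'): parent n7 fail=18; on 'c' 18 → fail=19;  out {1}∪∅={1}
  n21('ddcdd'): parent n20 fail=23; on 'd' 23 → fail=24;  out {5}∪{6}={5,6}

Scan:
[0] read 'a'  n0⇒n9
[1] read 'e'  n9⇒n1 (via fail)
[2] read 'd'  n1⇒n13  → match P3@[1:2]
[3] read 'b'  n13⇒n0 (via fail)
[4] read 'd'  n0⇒n17
[5] read 'd'  n17⇒n18
[6] read 'c'  n18⇒n19
[7] read 'd'  n19⇒n20
[8] read 'd'  n20⇒n21  → match P5@[4:8],P6@[5:8]
[9] read 'a'  n21⇒n9 (via fail)
[10] read 'a'  n9⇒n14
[11] read 'a'  n14⇒n15
[12] read 'e'  n15⇒n16  → match P4@[9:12]
[13] read 'c'  n16⇒n4 (via fail)
[14] read 'c'  n4⇒n5
[15] read 'c'  n5⇒n5 (via fail)
[16] read 'd'  n5⇒n6
[17] read 'd'  n6⇒n7
[18] read 'c'  n7⇒n8  → match P1@[14:18]
[19] read 'e'  n8⇒n1 (via fail)
[20] read 'a'  n1⇒n2
[21] read 'd'  n2⇒n10 (via fail)
[22] read 'e'  n10⇒n1 (via fail)
[23] read 'a'  n1⇒n2
[24] read 'a'  n2⇒n3  → match P0@[22:24]
[25] read 'b'  n3⇒n0 (via fail)
[26] read 'e'  n0⇒n1
[27] read 'd'  n1⇒n13  → match P3@[26:27]
[28] read 'b'  n13⇒n0 (via fail)
[29] read 'e'  n0⇒n1
[30] read 'd'  n1⇒n13  → match P3@[29:30]
[31] read 'c'  n13⇒n22 (via fail)
[32] read 'd'  n22⇒n23
[33] read 'e'  n23⇒n1 (via fail)
[34] read 'd'  n1⇒n13  → match P3@[33:34]
[35] read 'a'  n13⇒n9 (via fail)
[36] read 'a'  n9⇒n14
[37] read 'a'  n14⇒n15
[38] read 'e'  n15⇒n16  → match P4@[35:38]
[39] read 'e'  n16⇒n1 (via fail)
[40] read 'e'  n1⇒n1 (via fail)
[41] read 'a'  n1⇒n2
[42] read 'd'  n2⇒n10 (via fail)
[43] read 'b'  n10⇒n0 (via fail)
[44] read 'e'  n0⇒n1
[45] read 'd'  n1⇒n13  → match P3@[44:45]
[46] read 'a'  n13⇒n9 (via fail)
[47] read 'd'  n9⇒n10
[48] read 'd'  n10⇒n11
[49] read 'c'  n11⇒n12  → match P2@[46:49]
[50] read 'c'  n12⇒n5 (via fail)
[51] read 'a'  n5⇒n9 (via fail)
[52] read 'c'  n9⇒n4 (via fail)
[53] read 'd'  n4⇒n17 (via fail)
[54] read 'e'  n17⇒n1 (via fail)
[55] read 'e'  n1⇒n1 (via fail)
[56] read 'e'  n1⇒n1 (via fail)
[57] read 'd'  n1⇒n13  → match P3@[56:57]
[58] read 'a'  n13⇒n9 (via fail)
[59] read 'd'  n9⇒n10
[60] read 'd'  n10⇒n11
[61] read 'c'  n11⇒n12  → match P2@[58:61]
[62] read 'a'  n12⇒n9 (via fail)
[63] read 'e'  n9⇒n1 (via fail)
[64] read 'd'  n1⇒n13  → match P3@[63:64]
[65] read 'd'  n13⇒n18 (via fail)
[66] read 'a'  n18⇒n9 (via fail)
[67] read 'a'  n9⇒n14
[68] read 'a'  n14⇒n15
[69] read 'e'  n15⇒n16  → match P4@[66:69]
[70] read 'e'  n16⇒n1 (via fail)
[71] read 'd'  n1⇒n13  → match P3@[70:71]
[72] read 'e'  n13⇒n1 (via fail)
[73] read 'a'  n1⇒n2

Matches: [[2,3],[8,5],[8,6],[12,4],[18,1],[24,0],[27,3],[30,3],[34,3],[38,4],[45,3],[49,2],[57,3],[61,2],[64,3],[69,4],[71,3]]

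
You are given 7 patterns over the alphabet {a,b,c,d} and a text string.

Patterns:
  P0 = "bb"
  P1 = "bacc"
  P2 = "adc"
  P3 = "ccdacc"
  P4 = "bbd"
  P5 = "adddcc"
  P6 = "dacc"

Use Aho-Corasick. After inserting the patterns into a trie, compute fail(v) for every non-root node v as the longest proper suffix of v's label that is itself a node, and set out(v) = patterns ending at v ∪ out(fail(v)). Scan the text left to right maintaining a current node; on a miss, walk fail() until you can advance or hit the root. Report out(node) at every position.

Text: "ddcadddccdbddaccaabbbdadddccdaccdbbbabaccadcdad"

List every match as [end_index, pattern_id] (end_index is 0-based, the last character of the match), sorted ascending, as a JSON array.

Build automaton:
Trie nodes:
  n0 'ε': a→6 b→1 c→9 d→20
  n1 'b': a→3 b→2
  n2 'bb': d→15  [P0 ends]
  n3 'ba': c→4
  n4 'bac': c→5
  n5 'bacc': ·  [P1 ends]
  n6 'a': d→7
  n7 'ad': c→8 d→16
  n8 'adc': ·  [P2 ends]
  n9 'c': c→10
  n10 'cc': d→11
  n11 'ccd': a→12
  n12 'ccda': c→13
  n13 'ccdac': c→14
  n14 'ccdacc': ·  [P3 ends]
  n15 'bbd': ·  [P4 ends]
  n16 'add': d→17
  n17 'addd': c→18
  n18 'adddc': c→19
  n19 'adddcc': ·  [P5 ends]
  n20 'd': a→21
  n21 'da': c→22
  n22 'dac': c→23
  n23 'dacc': ·  [P6 ends]

BFS fail/out derivation:
  fail(1) 'b': from fail(0)=0 chase 'b': 0 ⇒ 0;  out=∅∪out(0)=∅
  fail(6) 'a': from fail(0)=0 chase 'a': 0 ⇒ 0;  out=∅∪out(0)=∅
  fail(9) 'c': from fail(0)=0 chase 'c': 0 ⇒ 0;  out=∅∪out(0)=∅
  fail(20) 'd': from fail(0)=0 chase 'd': 0 ⇒ 0;  out=∅∪out(0)=∅
  fail(2) 'bb': from fail(1)=0 chase 'b': 0 ⇒ 1;  out={0}∪out(1)={0}
  fail(3) 'ba': from fail(1)=0 chase 'a': 0 ⇒ 6;  out=∅∪out(6)=∅
  fail(7) 'ad': from fail(6)=0 chase 'd': 0 ⇒ 20;  out=∅∪out(20)=∅
  fail(10) 'cc': from fail(9)=0 chase 'c': 0 ⇒ 9;  out=∅∪out(9)=∅
  fail(21) 'da': from fail(20)=0 chase 'a': 0 ⇒ 6;  out=∅∪out(6)=∅
  fail(4) 'bac': from fail(3)=6 chase 'c': 6→0 ⇒ 9;  out=∅∪out(9)=∅
  fail(8) 'adc': from fail(7)=20 chase 'c': 20→0 ⇒ 9;  out={2}∪out(9)={2}
  fail(11) 'ccd': from fail(10)=9 chase 'd': 9→0 ⇒ 20;  out=∅∪out(20)=∅
  fail(15) 'bbd': from fail(2)=1 chase 'd': 1→0 ⇒ 20;  out={4}∪out(20)={4}
  fail(16) 'add': from fail(7)=20 chase 'd': 20→0 ⇒ 20;  out=∅∪out(20)=∅
  fail(22) 'dac': from fail(21)=6 chase 'c': 6→0 ⇒ 9;  out=∅∪out(9)=∅
  fail(5) 'bacc': from fail(4)=9 chase 'c': 9 ⇒ 10;  out={1}∪out(10)={1}
  fail(12) 'ccda': from fail(11)=20 chase 'a': 20 ⇒ 21;  out=∅∪out(21)=∅
  fail(17) 'addd': from fail(16)=20 chase 'd': 20→0 ⇒ 20;  out=∅∪out(20)=∅
  fail(23) 'dacc': from fail(22)=9 chase 'c': 9 ⇒ 10;  out={6}∪out(10)={6}
  fail(13) 'ccdac': from fail(12)=21 chase 'c': 21 ⇒ 22;  out=∅∪out(22)=∅
  fail(18) 'adddc': from fail(17)=20 chase 'c': 20→0 ⇒ 9;  out=∅∪out(9)=∅
  fail(14) 'ccdacc': from fail(13)=22 chase 'c': 22 ⇒ 23;  out={3}∪out(23)={3,6}
  fail(19) 'adddcc': from fail(18)=9 chase 'c': 9 ⇒ 10;  out={5}∪out(10)={5}

Scan:
i=0 'd': node 0→20
i=1 'd': node 20→20 (via fail)
i=2 'c': node 20→9 (via fail)
i=3 'a': node 9→6 (via fail)
i=4 'd': node 6→7
i=5 'd': node 7→16
i=6 'd': node 16→17
i=7 'c': node 17→18
i=8 'c': node 18→19  → match P5@[3:8]
i=9 'd': node 19→11 (via fail)
i=10 'b': node 11→1 (via fail)
i=11 'd': node 1→20 (via fail)
i=12 'd': node 20→20 (via fail)
i=13 'a': node 20→21
i=14 'c': node 21→22
i=15 'c': node 22→23  → match P6@[12:15]
i=16 'a': node 23→6 (via fail)
i=17 'a': node 6→6 (via fail)
i=18 'b': node 6→1 (via fail)
i=19 'b': node 1→2  → match P0@[18:19]
i=20 'b': node 2→2 (via fail)  → match P0@[19:20]
i=21 'd': node 2→15  → match P4@[19:21]
i=22 'a': node 15→21 (via fail)
i=23 'd': node 21→7 (via fail)
i=24 'd': node 7→16
i=25 'd': node 16→17
i=26 'c': node 17→18
i=27 'c': node 18→19  → match P5@[22:27]
i=28 'd': node 19→11 (via fail)
i=29 'a': node 11→12
i=30 'c': node 12→13
i=31 'c': node 13→14  → match P3@[26:31],P6@[28:31]
i=32 'd': node 14→11 (via fail)
i=33 'b': node 11→1 (via fail)
i=34 'b': node 1→2  → match P0@[33:34]
i=35 'b': node 2→2 (via fail)  → match P0@[34:35]
i=36 'a': node 2→3 (via fail)
i=37 'b': node 3→1 (via fail)
i=38 'a': node 1→3
i=39 'c': node 3→4
i=40 'c': node 4→5  → match P1@[37:40]
i=41 'a': node 5→6 (via fail)
i=42 'd': node 6→7
i=43 'c': node 7→8  → match P2@[41:43]
i=44 'd': node 8→20 (via fail)
i=45 'a': node 20→21
i=46 'd': node 21→7 (via fail)

All matches (sorted): [[8,5],[15,6],[19,0],[20,0],[21,4],[27,5],[31,3],[31,6],[34,0],[35,0],[40,1],[43,2]]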